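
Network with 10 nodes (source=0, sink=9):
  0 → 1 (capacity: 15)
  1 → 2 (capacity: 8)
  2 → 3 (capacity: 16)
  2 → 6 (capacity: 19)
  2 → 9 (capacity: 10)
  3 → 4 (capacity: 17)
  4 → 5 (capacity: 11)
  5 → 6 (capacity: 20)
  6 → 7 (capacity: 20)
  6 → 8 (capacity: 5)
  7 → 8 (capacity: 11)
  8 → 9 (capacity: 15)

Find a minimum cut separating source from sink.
Min cut value = 8, edges: (1,2)

Min cut value: 8
Partition: S = [0, 1], T = [2, 3, 4, 5, 6, 7, 8, 9]
Cut edges: (1,2)

By max-flow min-cut theorem, max flow = min cut = 8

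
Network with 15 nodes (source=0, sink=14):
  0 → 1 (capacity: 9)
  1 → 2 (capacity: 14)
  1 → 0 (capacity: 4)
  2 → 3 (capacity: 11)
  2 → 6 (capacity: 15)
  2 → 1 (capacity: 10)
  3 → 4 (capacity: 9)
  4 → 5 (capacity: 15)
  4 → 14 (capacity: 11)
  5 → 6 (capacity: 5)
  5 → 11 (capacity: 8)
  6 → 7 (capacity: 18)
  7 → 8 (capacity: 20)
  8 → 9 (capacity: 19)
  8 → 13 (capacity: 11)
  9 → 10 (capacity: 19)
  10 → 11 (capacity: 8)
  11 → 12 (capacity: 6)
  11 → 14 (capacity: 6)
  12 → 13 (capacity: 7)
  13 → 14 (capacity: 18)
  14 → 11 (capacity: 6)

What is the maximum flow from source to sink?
Maximum flow = 9

Max flow: 9

Flow assignment:
  0 → 1: 9/9
  1 → 2: 9/14
  2 → 3: 9/11
  3 → 4: 9/9
  4 → 14: 9/11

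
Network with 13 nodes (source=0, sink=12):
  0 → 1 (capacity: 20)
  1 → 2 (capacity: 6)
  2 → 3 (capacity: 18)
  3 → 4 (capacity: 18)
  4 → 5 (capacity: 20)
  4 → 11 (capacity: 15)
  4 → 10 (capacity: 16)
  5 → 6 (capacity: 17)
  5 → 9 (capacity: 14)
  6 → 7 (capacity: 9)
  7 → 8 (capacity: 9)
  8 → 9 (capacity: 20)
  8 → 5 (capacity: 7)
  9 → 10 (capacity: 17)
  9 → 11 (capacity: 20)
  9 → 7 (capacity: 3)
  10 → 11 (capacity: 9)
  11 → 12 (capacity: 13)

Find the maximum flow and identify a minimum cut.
Max flow = 6, Min cut edges: (1,2)

Maximum flow: 6
Minimum cut: (1,2)
Partition: S = [0, 1], T = [2, 3, 4, 5, 6, 7, 8, 9, 10, 11, 12]

Max-flow min-cut theorem verified: both equal 6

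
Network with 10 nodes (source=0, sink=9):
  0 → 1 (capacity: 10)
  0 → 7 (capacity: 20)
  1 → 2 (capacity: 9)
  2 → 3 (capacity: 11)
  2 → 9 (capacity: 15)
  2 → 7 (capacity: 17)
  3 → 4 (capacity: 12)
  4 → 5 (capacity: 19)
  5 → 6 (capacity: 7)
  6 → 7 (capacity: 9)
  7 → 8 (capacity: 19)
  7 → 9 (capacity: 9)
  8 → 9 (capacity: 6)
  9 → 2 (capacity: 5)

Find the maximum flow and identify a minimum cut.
Max flow = 24, Min cut edges: (1,2), (7,9), (8,9)

Maximum flow: 24
Minimum cut: (1,2), (7,9), (8,9)
Partition: S = [0, 1, 3, 4, 5, 6, 7, 8], T = [2, 9]

Max-flow min-cut theorem verified: both equal 24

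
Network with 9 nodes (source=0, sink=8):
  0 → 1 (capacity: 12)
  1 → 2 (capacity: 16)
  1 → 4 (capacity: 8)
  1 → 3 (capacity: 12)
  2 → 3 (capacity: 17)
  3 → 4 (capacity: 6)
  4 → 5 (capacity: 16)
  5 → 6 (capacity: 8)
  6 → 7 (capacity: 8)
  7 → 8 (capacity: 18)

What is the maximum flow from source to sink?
Maximum flow = 8

Max flow: 8

Flow assignment:
  0 → 1: 8/12
  1 → 4: 4/8
  1 → 3: 4/12
  3 → 4: 4/6
  4 → 5: 8/16
  5 → 6: 8/8
  6 → 7: 8/8
  7 → 8: 8/18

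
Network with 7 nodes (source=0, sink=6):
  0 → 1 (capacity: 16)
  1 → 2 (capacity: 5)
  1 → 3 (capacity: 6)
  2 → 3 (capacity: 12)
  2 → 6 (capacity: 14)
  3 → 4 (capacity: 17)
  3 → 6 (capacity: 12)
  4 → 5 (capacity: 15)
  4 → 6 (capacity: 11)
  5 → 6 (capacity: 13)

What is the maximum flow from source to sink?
Maximum flow = 11

Max flow: 11

Flow assignment:
  0 → 1: 11/16
  1 → 2: 5/5
  1 → 3: 6/6
  2 → 6: 5/14
  3 → 6: 6/12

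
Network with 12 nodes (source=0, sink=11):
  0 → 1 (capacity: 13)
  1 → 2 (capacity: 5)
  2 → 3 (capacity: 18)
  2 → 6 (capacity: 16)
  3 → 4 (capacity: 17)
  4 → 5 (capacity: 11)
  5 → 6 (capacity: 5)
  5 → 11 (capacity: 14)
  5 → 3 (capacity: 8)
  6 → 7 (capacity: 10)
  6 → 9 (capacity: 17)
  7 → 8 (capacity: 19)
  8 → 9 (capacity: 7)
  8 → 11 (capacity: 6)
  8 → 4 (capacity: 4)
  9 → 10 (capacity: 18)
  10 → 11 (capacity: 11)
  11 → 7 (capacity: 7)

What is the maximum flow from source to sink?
Maximum flow = 5

Max flow: 5

Flow assignment:
  0 → 1: 5/13
  1 → 2: 5/5
  2 → 3: 5/18
  3 → 4: 5/17
  4 → 5: 5/11
  5 → 11: 5/14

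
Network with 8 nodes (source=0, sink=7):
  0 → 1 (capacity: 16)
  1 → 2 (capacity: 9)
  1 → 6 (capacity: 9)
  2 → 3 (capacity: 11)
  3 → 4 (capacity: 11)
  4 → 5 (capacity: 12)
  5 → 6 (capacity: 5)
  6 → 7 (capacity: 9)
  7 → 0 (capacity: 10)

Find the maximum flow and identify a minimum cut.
Max flow = 9, Min cut edges: (6,7)

Maximum flow: 9
Minimum cut: (6,7)
Partition: S = [0, 1, 2, 3, 4, 5, 6], T = [7]

Max-flow min-cut theorem verified: both equal 9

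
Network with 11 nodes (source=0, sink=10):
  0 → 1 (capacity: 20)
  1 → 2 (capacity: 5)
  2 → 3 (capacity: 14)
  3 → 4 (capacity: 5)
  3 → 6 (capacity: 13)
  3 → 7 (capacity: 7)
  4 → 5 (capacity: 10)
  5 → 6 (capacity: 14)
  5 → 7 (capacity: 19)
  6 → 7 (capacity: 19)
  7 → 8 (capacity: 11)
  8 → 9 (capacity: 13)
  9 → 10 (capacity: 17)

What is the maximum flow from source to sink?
Maximum flow = 5

Max flow: 5

Flow assignment:
  0 → 1: 5/20
  1 → 2: 5/5
  2 → 3: 5/14
  3 → 7: 5/7
  7 → 8: 5/11
  8 → 9: 5/13
  9 → 10: 5/17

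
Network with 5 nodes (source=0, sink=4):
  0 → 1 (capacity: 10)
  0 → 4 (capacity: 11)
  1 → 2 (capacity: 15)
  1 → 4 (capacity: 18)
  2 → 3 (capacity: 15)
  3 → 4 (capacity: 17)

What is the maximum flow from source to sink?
Maximum flow = 21

Max flow: 21

Flow assignment:
  0 → 1: 10/10
  0 → 4: 11/11
  1 → 4: 10/18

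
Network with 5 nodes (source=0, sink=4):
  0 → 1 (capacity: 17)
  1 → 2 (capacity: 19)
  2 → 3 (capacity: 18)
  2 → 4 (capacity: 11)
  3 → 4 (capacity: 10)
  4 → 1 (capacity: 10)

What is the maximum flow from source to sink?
Maximum flow = 17

Max flow: 17

Flow assignment:
  0 → 1: 17/17
  1 → 2: 17/19
  2 → 3: 6/18
  2 → 4: 11/11
  3 → 4: 6/10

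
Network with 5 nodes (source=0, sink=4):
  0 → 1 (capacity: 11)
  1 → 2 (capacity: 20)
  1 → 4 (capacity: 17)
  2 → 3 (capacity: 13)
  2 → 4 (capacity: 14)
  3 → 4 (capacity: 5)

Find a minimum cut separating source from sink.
Min cut value = 11, edges: (0,1)

Min cut value: 11
Partition: S = [0], T = [1, 2, 3, 4]
Cut edges: (0,1)

By max-flow min-cut theorem, max flow = min cut = 11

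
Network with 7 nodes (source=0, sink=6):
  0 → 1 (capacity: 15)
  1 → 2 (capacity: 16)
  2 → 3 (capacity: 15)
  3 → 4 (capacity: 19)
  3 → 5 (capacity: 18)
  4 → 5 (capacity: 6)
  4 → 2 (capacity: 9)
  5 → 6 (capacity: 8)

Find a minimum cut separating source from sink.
Min cut value = 8, edges: (5,6)

Min cut value: 8
Partition: S = [0, 1, 2, 3, 4, 5], T = [6]
Cut edges: (5,6)

By max-flow min-cut theorem, max flow = min cut = 8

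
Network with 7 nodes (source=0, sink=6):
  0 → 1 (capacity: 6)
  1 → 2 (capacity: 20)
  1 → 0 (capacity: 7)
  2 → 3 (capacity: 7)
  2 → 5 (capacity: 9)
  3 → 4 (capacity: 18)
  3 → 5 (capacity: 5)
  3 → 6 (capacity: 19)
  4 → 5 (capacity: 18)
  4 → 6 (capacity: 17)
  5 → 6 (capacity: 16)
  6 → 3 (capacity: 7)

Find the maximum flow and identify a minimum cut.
Max flow = 6, Min cut edges: (0,1)

Maximum flow: 6
Minimum cut: (0,1)
Partition: S = [0], T = [1, 2, 3, 4, 5, 6]

Max-flow min-cut theorem verified: both equal 6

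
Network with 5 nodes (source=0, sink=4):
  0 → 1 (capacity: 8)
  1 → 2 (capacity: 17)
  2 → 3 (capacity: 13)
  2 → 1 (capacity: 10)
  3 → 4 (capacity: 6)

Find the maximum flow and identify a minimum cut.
Max flow = 6, Min cut edges: (3,4)

Maximum flow: 6
Minimum cut: (3,4)
Partition: S = [0, 1, 2, 3], T = [4]

Max-flow min-cut theorem verified: both equal 6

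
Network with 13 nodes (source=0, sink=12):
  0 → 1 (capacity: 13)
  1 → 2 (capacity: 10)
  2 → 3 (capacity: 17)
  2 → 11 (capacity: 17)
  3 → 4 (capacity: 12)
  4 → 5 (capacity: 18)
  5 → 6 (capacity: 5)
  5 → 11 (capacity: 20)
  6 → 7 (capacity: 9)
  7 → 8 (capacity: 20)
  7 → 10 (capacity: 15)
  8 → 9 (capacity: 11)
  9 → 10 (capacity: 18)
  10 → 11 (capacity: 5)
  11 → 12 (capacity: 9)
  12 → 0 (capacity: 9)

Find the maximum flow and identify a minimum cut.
Max flow = 9, Min cut edges: (11,12)

Maximum flow: 9
Minimum cut: (11,12)
Partition: S = [0, 1, 2, 3, 4, 5, 6, 7, 8, 9, 10, 11], T = [12]

Max-flow min-cut theorem verified: both equal 9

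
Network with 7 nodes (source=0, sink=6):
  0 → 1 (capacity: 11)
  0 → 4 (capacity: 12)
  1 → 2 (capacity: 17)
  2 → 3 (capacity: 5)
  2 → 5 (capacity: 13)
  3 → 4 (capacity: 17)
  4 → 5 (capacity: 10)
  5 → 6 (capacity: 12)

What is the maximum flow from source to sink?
Maximum flow = 12

Max flow: 12

Flow assignment:
  0 → 1: 2/11
  0 → 4: 10/12
  1 → 2: 2/17
  2 → 5: 2/13
  4 → 5: 10/10
  5 → 6: 12/12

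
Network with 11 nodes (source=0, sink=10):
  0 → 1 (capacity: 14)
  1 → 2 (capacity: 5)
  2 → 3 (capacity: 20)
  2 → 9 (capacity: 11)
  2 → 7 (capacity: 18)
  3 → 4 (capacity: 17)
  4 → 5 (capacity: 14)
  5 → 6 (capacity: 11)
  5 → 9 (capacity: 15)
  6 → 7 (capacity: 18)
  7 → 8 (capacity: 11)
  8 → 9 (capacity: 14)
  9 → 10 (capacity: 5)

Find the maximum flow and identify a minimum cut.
Max flow = 5, Min cut edges: (9,10)

Maximum flow: 5
Minimum cut: (9,10)
Partition: S = [0, 1, 2, 3, 4, 5, 6, 7, 8, 9], T = [10]

Max-flow min-cut theorem verified: both equal 5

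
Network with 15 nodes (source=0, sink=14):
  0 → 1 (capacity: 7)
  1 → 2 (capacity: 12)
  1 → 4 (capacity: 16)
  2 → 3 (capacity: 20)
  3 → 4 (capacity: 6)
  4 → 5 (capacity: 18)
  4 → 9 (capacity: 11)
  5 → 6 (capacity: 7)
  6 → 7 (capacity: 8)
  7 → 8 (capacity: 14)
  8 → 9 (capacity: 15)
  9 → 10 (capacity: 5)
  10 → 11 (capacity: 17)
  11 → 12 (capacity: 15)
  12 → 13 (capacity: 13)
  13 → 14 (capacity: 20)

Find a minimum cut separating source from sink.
Min cut value = 5, edges: (9,10)

Min cut value: 5
Partition: S = [0, 1, 2, 3, 4, 5, 6, 7, 8, 9], T = [10, 11, 12, 13, 14]
Cut edges: (9,10)

By max-flow min-cut theorem, max flow = min cut = 5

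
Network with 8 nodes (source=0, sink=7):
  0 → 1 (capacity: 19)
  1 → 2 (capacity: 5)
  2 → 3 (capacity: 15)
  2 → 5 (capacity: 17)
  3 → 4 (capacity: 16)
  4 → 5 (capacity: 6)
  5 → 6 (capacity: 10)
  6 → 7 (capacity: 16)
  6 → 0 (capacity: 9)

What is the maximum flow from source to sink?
Maximum flow = 5

Max flow: 5

Flow assignment:
  0 → 1: 5/19
  1 → 2: 5/5
  2 → 5: 5/17
  5 → 6: 5/10
  6 → 7: 5/16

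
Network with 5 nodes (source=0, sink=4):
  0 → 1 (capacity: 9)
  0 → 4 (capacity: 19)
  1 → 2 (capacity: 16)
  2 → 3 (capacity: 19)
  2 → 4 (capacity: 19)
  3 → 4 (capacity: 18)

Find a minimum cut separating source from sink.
Min cut value = 28, edges: (0,1), (0,4)

Min cut value: 28
Partition: S = [0], T = [1, 2, 3, 4]
Cut edges: (0,1), (0,4)

By max-flow min-cut theorem, max flow = min cut = 28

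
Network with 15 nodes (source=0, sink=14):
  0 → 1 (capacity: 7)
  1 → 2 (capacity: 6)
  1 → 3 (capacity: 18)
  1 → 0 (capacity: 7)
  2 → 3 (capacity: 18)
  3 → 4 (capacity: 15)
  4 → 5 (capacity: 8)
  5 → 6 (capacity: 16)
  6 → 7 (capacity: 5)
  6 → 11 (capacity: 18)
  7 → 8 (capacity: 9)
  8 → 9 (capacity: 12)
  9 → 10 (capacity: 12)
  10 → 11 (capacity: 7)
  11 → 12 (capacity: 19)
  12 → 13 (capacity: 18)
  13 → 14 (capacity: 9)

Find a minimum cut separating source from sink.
Min cut value = 7, edges: (0,1)

Min cut value: 7
Partition: S = [0], T = [1, 2, 3, 4, 5, 6, 7, 8, 9, 10, 11, 12, 13, 14]
Cut edges: (0,1)

By max-flow min-cut theorem, max flow = min cut = 7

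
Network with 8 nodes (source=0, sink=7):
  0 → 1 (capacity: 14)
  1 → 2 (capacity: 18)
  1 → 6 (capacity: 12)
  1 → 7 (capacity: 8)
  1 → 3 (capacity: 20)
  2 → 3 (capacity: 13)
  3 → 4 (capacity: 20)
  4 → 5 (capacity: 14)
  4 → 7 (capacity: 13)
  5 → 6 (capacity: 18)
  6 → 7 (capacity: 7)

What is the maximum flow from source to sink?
Maximum flow = 14

Max flow: 14

Flow assignment:
  0 → 1: 14/14
  1 → 6: 6/12
  1 → 7: 8/8
  6 → 7: 6/7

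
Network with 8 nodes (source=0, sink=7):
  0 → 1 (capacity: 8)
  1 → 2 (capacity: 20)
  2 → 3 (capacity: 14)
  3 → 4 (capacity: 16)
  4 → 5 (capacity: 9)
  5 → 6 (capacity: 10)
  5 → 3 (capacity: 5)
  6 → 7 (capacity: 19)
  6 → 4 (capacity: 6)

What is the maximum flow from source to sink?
Maximum flow = 8

Max flow: 8

Flow assignment:
  0 → 1: 8/8
  1 → 2: 8/20
  2 → 3: 8/14
  3 → 4: 8/16
  4 → 5: 8/9
  5 → 6: 8/10
  6 → 7: 8/19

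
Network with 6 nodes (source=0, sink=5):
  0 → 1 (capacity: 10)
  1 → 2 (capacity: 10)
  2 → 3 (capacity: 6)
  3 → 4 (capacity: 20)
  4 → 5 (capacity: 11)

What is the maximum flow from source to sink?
Maximum flow = 6

Max flow: 6

Flow assignment:
  0 → 1: 6/10
  1 → 2: 6/10
  2 → 3: 6/6
  3 → 4: 6/20
  4 → 5: 6/11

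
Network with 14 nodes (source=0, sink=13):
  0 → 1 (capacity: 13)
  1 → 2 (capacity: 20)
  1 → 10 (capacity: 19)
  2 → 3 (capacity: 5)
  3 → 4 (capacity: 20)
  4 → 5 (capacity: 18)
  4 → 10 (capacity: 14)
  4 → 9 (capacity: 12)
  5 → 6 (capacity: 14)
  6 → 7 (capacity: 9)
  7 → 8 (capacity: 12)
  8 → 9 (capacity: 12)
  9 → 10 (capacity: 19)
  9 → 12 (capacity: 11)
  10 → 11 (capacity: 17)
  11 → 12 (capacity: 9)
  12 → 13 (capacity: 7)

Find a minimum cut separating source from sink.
Min cut value = 7, edges: (12,13)

Min cut value: 7
Partition: S = [0, 1, 2, 3, 4, 5, 6, 7, 8, 9, 10, 11, 12], T = [13]
Cut edges: (12,13)

By max-flow min-cut theorem, max flow = min cut = 7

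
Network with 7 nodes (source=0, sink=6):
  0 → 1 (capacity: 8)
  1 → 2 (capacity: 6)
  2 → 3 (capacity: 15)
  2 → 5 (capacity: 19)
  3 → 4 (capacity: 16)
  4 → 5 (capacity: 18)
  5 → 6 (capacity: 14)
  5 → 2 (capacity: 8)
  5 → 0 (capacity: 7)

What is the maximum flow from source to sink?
Maximum flow = 6

Max flow: 6

Flow assignment:
  0 → 1: 6/8
  1 → 2: 6/6
  2 → 5: 6/19
  5 → 6: 6/14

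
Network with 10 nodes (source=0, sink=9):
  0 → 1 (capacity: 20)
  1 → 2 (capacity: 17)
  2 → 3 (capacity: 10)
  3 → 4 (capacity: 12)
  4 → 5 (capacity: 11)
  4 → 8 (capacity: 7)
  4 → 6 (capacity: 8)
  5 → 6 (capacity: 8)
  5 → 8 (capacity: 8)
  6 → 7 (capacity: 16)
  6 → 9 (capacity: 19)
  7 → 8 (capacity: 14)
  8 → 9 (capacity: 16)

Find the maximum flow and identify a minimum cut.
Max flow = 10, Min cut edges: (2,3)

Maximum flow: 10
Minimum cut: (2,3)
Partition: S = [0, 1, 2], T = [3, 4, 5, 6, 7, 8, 9]

Max-flow min-cut theorem verified: both equal 10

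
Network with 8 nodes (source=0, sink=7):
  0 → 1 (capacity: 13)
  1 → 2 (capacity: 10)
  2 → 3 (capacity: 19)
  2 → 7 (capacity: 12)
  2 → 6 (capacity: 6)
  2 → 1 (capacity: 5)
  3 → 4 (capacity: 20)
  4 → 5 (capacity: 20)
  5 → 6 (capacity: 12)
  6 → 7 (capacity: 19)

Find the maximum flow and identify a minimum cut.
Max flow = 10, Min cut edges: (1,2)

Maximum flow: 10
Minimum cut: (1,2)
Partition: S = [0, 1], T = [2, 3, 4, 5, 6, 7]

Max-flow min-cut theorem verified: both equal 10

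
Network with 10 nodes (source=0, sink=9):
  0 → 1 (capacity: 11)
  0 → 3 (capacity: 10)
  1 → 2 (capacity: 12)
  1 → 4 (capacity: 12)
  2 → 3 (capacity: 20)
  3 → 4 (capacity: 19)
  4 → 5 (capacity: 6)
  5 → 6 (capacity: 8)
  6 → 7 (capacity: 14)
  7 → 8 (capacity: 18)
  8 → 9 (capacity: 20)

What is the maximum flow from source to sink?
Maximum flow = 6

Max flow: 6

Flow assignment:
  0 → 3: 6/10
  3 → 4: 6/19
  4 → 5: 6/6
  5 → 6: 6/8
  6 → 7: 6/14
  7 → 8: 6/18
  8 → 9: 6/20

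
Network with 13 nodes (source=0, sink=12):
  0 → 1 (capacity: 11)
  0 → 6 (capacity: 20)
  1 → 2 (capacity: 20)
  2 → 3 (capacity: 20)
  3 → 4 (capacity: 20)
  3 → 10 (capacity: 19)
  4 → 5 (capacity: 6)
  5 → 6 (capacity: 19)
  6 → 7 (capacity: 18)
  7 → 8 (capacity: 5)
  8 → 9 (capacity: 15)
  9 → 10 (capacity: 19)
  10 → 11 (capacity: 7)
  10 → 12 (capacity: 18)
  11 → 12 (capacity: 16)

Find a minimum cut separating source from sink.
Min cut value = 16, edges: (0,1), (7,8)

Min cut value: 16
Partition: S = [0, 4, 5, 6, 7], T = [1, 2, 3, 8, 9, 10, 11, 12]
Cut edges: (0,1), (7,8)

By max-flow min-cut theorem, max flow = min cut = 16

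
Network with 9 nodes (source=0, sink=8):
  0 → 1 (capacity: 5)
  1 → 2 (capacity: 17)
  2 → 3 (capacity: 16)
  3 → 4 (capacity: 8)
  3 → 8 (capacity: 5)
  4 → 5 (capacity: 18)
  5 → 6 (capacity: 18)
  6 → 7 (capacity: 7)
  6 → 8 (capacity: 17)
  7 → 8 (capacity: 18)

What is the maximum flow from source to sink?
Maximum flow = 5

Max flow: 5

Flow assignment:
  0 → 1: 5/5
  1 → 2: 5/17
  2 → 3: 5/16
  3 → 8: 5/5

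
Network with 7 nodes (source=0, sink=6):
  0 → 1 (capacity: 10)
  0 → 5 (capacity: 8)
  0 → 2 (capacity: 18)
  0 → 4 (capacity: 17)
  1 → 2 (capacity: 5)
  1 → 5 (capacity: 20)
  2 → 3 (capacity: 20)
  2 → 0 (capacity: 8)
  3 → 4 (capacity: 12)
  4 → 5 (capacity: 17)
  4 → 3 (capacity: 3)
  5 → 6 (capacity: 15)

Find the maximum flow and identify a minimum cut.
Max flow = 15, Min cut edges: (5,6)

Maximum flow: 15
Minimum cut: (5,6)
Partition: S = [0, 1, 2, 3, 4, 5], T = [6]

Max-flow min-cut theorem verified: both equal 15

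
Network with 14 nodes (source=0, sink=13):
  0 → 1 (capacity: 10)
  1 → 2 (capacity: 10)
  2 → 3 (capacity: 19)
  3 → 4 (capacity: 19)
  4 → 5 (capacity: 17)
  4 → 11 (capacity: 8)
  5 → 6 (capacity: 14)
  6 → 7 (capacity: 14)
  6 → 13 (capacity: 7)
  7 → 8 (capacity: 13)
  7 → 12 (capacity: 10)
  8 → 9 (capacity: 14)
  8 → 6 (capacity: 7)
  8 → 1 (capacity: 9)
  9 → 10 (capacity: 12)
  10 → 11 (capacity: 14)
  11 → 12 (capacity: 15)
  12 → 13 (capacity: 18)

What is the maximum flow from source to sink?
Maximum flow = 10

Max flow: 10

Flow assignment:
  0 → 1: 10/10
  1 → 2: 10/10
  2 → 3: 10/19
  3 → 4: 10/19
  4 → 5: 7/17
  4 → 11: 3/8
  5 → 6: 7/14
  6 → 13: 7/7
  11 → 12: 3/15
  12 → 13: 3/18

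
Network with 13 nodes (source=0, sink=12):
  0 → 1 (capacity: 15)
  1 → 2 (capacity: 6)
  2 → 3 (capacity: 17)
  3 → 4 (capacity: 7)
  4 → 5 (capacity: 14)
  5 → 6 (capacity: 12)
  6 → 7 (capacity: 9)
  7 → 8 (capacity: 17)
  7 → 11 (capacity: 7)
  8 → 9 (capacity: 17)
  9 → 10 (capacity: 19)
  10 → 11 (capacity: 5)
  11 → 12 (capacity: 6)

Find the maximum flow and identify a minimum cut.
Max flow = 6, Min cut edges: (11,12)

Maximum flow: 6
Minimum cut: (11,12)
Partition: S = [0, 1, 2, 3, 4, 5, 6, 7, 8, 9, 10, 11], T = [12]

Max-flow min-cut theorem verified: both equal 6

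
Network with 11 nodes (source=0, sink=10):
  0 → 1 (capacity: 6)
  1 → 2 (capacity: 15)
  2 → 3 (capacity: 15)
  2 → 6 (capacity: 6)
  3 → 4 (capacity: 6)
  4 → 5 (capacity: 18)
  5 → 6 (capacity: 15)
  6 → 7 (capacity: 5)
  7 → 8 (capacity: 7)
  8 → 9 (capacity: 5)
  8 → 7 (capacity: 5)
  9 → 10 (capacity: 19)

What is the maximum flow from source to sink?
Maximum flow = 5

Max flow: 5

Flow assignment:
  0 → 1: 5/6
  1 → 2: 5/15
  2 → 6: 5/6
  6 → 7: 5/5
  7 → 8: 5/7
  8 → 9: 5/5
  9 → 10: 5/19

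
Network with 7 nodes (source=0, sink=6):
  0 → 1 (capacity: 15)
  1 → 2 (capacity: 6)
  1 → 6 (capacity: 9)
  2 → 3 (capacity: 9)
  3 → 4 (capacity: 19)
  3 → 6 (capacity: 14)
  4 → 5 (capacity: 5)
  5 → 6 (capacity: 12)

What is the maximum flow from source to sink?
Maximum flow = 15

Max flow: 15

Flow assignment:
  0 → 1: 15/15
  1 → 2: 6/6
  1 → 6: 9/9
  2 → 3: 6/9
  3 → 6: 6/14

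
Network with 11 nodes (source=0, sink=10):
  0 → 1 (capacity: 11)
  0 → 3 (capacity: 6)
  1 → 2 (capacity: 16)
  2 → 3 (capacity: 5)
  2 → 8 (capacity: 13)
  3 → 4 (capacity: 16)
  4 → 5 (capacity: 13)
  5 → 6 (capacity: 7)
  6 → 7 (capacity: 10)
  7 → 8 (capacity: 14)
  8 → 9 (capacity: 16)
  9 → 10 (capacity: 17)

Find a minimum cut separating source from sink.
Min cut value = 16, edges: (8,9)

Min cut value: 16
Partition: S = [0, 1, 2, 3, 4, 5, 6, 7, 8], T = [9, 10]
Cut edges: (8,9)

By max-flow min-cut theorem, max flow = min cut = 16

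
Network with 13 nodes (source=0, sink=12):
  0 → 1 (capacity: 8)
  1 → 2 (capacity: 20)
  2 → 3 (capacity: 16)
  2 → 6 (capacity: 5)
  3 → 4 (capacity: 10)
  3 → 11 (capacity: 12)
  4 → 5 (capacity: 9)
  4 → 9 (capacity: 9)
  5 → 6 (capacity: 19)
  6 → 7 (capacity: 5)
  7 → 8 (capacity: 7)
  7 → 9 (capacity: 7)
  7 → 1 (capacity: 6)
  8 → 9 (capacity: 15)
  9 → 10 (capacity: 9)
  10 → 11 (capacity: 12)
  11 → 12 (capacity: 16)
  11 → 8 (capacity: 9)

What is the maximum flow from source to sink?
Maximum flow = 8

Max flow: 8

Flow assignment:
  0 → 1: 8/8
  1 → 2: 8/20
  2 → 3: 8/16
  3 → 11: 8/12
  11 → 12: 8/16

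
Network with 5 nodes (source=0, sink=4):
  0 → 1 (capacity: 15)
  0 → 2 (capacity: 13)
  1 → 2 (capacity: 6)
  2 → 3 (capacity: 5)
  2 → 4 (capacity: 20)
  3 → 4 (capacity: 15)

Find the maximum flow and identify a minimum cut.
Max flow = 19, Min cut edges: (0,2), (1,2)

Maximum flow: 19
Minimum cut: (0,2), (1,2)
Partition: S = [0, 1], T = [2, 3, 4]

Max-flow min-cut theorem verified: both equal 19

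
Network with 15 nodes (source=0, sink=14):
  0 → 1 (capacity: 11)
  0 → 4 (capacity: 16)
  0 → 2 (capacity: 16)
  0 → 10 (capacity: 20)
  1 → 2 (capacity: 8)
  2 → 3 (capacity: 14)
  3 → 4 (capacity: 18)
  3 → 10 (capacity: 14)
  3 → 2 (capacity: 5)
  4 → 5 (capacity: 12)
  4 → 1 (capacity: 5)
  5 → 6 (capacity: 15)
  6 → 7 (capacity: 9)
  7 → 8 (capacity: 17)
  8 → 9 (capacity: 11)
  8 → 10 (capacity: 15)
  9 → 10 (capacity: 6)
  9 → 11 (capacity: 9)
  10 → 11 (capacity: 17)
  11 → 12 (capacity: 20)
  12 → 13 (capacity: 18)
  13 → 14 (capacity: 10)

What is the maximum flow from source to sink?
Maximum flow = 10

Max flow: 10

Flow assignment:
  0 → 4: 9/16
  0 → 10: 1/20
  4 → 5: 9/12
  5 → 6: 9/15
  6 → 7: 9/9
  7 → 8: 9/17
  8 → 9: 9/11
  9 → 10: 6/6
  9 → 11: 3/9
  10 → 11: 7/17
  11 → 12: 10/20
  12 → 13: 10/18
  13 → 14: 10/10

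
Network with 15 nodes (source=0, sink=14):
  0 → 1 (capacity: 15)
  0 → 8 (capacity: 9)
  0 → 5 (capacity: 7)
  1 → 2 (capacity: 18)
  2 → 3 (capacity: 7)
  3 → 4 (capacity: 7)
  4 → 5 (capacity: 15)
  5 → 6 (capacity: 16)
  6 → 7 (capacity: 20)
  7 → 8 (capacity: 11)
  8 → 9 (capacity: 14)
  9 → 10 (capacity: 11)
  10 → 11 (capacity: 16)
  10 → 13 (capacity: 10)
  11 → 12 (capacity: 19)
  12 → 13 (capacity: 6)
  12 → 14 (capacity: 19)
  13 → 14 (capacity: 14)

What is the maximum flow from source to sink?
Maximum flow = 11

Max flow: 11

Flow assignment:
  0 → 1: 7/15
  0 → 5: 4/7
  1 → 2: 7/18
  2 → 3: 7/7
  3 → 4: 7/7
  4 → 5: 7/15
  5 → 6: 11/16
  6 → 7: 11/20
  7 → 8: 11/11
  8 → 9: 11/14
  9 → 10: 11/11
  10 → 11: 1/16
  10 → 13: 10/10
  11 → 12: 1/19
  12 → 14: 1/19
  13 → 14: 10/14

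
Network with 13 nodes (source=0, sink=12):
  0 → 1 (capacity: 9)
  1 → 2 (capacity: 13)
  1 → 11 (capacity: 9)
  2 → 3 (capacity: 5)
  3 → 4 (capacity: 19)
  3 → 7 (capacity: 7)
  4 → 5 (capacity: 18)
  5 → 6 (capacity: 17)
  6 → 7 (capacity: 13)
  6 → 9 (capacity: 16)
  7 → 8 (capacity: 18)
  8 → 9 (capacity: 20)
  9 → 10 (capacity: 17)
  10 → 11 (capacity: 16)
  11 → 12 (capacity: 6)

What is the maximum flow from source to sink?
Maximum flow = 6

Max flow: 6

Flow assignment:
  0 → 1: 6/9
  1 → 11: 6/9
  11 → 12: 6/6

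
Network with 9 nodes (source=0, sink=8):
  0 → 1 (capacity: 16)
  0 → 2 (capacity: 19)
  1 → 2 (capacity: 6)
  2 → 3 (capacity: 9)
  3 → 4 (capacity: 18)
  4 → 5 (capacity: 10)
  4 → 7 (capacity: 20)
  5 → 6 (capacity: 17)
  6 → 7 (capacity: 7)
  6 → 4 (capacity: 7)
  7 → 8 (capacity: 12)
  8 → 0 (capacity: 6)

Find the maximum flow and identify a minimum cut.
Max flow = 9, Min cut edges: (2,3)

Maximum flow: 9
Minimum cut: (2,3)
Partition: S = [0, 1, 2], T = [3, 4, 5, 6, 7, 8]

Max-flow min-cut theorem verified: both equal 9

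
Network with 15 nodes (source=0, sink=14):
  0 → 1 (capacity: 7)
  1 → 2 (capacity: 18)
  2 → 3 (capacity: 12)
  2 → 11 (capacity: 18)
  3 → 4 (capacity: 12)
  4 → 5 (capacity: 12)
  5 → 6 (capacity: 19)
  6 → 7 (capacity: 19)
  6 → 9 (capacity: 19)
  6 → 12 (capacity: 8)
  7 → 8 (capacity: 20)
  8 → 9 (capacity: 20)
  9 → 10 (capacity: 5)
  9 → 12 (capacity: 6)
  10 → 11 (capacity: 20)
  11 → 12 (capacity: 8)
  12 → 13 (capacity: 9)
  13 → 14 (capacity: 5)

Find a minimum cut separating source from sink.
Min cut value = 5, edges: (13,14)

Min cut value: 5
Partition: S = [0, 1, 2, 3, 4, 5, 6, 7, 8, 9, 10, 11, 12, 13], T = [14]
Cut edges: (13,14)

By max-flow min-cut theorem, max flow = min cut = 5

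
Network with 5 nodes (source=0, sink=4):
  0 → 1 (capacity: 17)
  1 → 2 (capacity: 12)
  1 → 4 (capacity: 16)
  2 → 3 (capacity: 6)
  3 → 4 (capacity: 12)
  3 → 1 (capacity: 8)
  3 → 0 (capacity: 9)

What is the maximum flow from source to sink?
Maximum flow = 17

Max flow: 17

Flow assignment:
  0 → 1: 17/17
  1 → 2: 1/12
  1 → 4: 16/16
  2 → 3: 1/6
  3 → 4: 1/12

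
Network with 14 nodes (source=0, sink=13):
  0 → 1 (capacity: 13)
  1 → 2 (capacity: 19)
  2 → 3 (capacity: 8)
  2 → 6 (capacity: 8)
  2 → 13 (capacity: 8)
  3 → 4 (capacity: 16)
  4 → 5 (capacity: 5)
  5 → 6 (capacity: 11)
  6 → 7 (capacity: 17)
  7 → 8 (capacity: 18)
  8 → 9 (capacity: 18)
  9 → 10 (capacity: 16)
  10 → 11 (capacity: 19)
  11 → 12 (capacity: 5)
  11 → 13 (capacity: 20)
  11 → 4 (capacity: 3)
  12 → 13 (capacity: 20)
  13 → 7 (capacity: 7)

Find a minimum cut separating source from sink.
Min cut value = 13, edges: (0,1)

Min cut value: 13
Partition: S = [0], T = [1, 2, 3, 4, 5, 6, 7, 8, 9, 10, 11, 12, 13]
Cut edges: (0,1)

By max-flow min-cut theorem, max flow = min cut = 13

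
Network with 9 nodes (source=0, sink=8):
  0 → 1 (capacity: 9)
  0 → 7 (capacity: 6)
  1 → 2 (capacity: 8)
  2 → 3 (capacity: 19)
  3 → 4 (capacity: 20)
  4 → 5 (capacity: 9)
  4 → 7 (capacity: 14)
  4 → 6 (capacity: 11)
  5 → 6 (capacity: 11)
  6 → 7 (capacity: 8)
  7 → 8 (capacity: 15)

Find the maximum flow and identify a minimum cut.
Max flow = 14, Min cut edges: (0,7), (1,2)

Maximum flow: 14
Minimum cut: (0,7), (1,2)
Partition: S = [0, 1], T = [2, 3, 4, 5, 6, 7, 8]

Max-flow min-cut theorem verified: both equal 14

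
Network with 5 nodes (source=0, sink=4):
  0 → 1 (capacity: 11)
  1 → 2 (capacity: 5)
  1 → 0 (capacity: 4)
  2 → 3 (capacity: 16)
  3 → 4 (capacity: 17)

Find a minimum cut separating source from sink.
Min cut value = 5, edges: (1,2)

Min cut value: 5
Partition: S = [0, 1], T = [2, 3, 4]
Cut edges: (1,2)

By max-flow min-cut theorem, max flow = min cut = 5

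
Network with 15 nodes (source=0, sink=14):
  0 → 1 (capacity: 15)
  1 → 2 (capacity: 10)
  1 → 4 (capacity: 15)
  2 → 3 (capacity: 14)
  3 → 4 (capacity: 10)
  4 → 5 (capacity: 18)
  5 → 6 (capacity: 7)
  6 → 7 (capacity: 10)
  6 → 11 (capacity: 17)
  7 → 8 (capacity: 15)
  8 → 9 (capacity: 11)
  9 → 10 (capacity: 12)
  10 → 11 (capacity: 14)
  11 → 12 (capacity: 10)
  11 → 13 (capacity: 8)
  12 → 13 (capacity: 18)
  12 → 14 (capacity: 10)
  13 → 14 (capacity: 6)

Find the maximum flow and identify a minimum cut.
Max flow = 7, Min cut edges: (5,6)

Maximum flow: 7
Minimum cut: (5,6)
Partition: S = [0, 1, 2, 3, 4, 5], T = [6, 7, 8, 9, 10, 11, 12, 13, 14]

Max-flow min-cut theorem verified: both equal 7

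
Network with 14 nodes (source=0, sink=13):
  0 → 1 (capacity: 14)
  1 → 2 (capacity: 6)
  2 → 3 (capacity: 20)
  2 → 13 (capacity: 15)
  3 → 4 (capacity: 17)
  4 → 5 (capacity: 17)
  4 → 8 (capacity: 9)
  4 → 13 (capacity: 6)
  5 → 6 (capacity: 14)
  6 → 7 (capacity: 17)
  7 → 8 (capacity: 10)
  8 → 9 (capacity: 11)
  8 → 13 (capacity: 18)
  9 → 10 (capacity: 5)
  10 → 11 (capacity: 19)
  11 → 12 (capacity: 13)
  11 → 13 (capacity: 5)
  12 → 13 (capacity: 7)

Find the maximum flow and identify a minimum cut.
Max flow = 6, Min cut edges: (1,2)

Maximum flow: 6
Minimum cut: (1,2)
Partition: S = [0, 1], T = [2, 3, 4, 5, 6, 7, 8, 9, 10, 11, 12, 13]

Max-flow min-cut theorem verified: both equal 6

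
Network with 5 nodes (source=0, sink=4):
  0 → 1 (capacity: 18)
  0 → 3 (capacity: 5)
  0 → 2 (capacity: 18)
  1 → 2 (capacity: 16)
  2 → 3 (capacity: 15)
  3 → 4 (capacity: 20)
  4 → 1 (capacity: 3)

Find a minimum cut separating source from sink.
Min cut value = 20, edges: (3,4)

Min cut value: 20
Partition: S = [0, 1, 2, 3], T = [4]
Cut edges: (3,4)

By max-flow min-cut theorem, max flow = min cut = 20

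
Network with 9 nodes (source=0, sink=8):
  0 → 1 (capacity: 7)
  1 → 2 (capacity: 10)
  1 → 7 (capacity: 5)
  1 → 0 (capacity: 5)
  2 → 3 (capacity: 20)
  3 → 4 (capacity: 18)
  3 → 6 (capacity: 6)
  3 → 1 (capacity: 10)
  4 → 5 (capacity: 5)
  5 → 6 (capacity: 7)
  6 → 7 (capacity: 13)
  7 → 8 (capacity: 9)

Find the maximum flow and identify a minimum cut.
Max flow = 7, Min cut edges: (0,1)

Maximum flow: 7
Minimum cut: (0,1)
Partition: S = [0], T = [1, 2, 3, 4, 5, 6, 7, 8]

Max-flow min-cut theorem verified: both equal 7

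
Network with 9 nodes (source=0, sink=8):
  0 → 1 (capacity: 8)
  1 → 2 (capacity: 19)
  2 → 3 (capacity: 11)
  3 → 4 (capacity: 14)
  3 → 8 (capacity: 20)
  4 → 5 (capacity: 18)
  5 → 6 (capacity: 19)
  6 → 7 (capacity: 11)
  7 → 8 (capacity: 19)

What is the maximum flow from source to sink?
Maximum flow = 8

Max flow: 8

Flow assignment:
  0 → 1: 8/8
  1 → 2: 8/19
  2 → 3: 8/11
  3 → 8: 8/20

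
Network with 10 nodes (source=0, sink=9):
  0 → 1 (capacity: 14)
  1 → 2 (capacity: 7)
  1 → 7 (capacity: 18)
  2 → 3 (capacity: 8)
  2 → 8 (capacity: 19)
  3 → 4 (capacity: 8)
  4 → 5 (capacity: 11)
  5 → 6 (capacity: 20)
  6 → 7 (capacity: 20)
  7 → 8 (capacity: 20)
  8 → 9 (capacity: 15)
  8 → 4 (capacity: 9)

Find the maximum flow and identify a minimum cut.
Max flow = 14, Min cut edges: (0,1)

Maximum flow: 14
Minimum cut: (0,1)
Partition: S = [0], T = [1, 2, 3, 4, 5, 6, 7, 8, 9]

Max-flow min-cut theorem verified: both equal 14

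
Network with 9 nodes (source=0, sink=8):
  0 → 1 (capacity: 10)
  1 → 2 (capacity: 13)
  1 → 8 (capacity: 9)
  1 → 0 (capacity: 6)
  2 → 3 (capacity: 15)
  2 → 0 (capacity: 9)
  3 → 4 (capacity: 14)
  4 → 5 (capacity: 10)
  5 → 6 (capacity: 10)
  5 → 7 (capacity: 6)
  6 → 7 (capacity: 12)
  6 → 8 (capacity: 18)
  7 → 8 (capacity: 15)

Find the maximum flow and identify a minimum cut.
Max flow = 10, Min cut edges: (0,1)

Maximum flow: 10
Minimum cut: (0,1)
Partition: S = [0], T = [1, 2, 3, 4, 5, 6, 7, 8]

Max-flow min-cut theorem verified: both equal 10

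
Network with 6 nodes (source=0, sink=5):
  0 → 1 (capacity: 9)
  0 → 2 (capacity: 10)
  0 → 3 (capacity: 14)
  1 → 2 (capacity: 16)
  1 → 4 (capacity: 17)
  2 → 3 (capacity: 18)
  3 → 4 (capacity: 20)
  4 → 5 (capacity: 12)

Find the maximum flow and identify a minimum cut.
Max flow = 12, Min cut edges: (4,5)

Maximum flow: 12
Minimum cut: (4,5)
Partition: S = [0, 1, 2, 3, 4], T = [5]

Max-flow min-cut theorem verified: both equal 12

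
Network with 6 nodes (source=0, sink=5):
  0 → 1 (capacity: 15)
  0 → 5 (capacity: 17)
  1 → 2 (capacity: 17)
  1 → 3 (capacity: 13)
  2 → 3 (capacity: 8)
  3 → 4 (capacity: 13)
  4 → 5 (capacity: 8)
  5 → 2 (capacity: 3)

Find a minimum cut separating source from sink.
Min cut value = 25, edges: (0,5), (4,5)

Min cut value: 25
Partition: S = [0, 1, 2, 3, 4], T = [5]
Cut edges: (0,5), (4,5)

By max-flow min-cut theorem, max flow = min cut = 25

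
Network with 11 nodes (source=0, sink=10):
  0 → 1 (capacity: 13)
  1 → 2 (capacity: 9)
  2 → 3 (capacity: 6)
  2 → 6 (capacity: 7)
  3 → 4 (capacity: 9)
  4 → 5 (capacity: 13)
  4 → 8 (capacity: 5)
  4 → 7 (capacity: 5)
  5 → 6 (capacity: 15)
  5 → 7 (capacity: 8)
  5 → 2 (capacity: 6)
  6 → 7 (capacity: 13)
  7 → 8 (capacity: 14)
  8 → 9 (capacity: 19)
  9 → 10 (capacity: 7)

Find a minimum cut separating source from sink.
Min cut value = 7, edges: (9,10)

Min cut value: 7
Partition: S = [0, 1, 2, 3, 4, 5, 6, 7, 8, 9], T = [10]
Cut edges: (9,10)

By max-flow min-cut theorem, max flow = min cut = 7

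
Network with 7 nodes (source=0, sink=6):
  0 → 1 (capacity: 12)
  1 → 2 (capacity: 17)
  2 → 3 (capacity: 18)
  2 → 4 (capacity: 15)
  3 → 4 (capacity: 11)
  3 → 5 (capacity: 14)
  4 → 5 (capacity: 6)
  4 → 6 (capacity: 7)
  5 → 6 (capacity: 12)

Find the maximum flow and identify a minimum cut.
Max flow = 12, Min cut edges: (0,1)

Maximum flow: 12
Minimum cut: (0,1)
Partition: S = [0], T = [1, 2, 3, 4, 5, 6]

Max-flow min-cut theorem verified: both equal 12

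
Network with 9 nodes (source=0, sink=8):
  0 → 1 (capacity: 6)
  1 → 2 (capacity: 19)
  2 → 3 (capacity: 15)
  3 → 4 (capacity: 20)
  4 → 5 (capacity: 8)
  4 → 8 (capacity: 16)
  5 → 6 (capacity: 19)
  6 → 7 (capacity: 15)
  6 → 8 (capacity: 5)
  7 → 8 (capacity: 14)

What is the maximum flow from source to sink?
Maximum flow = 6

Max flow: 6

Flow assignment:
  0 → 1: 6/6
  1 → 2: 6/19
  2 → 3: 6/15
  3 → 4: 6/20
  4 → 8: 6/16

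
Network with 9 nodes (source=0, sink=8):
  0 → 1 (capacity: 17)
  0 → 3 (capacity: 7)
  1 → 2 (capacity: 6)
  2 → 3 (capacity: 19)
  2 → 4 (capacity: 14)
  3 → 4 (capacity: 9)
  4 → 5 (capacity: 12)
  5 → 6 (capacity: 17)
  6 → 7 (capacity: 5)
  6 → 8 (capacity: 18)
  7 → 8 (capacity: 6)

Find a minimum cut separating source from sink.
Min cut value = 12, edges: (4,5)

Min cut value: 12
Partition: S = [0, 1, 2, 3, 4], T = [5, 6, 7, 8]
Cut edges: (4,5)

By max-flow min-cut theorem, max flow = min cut = 12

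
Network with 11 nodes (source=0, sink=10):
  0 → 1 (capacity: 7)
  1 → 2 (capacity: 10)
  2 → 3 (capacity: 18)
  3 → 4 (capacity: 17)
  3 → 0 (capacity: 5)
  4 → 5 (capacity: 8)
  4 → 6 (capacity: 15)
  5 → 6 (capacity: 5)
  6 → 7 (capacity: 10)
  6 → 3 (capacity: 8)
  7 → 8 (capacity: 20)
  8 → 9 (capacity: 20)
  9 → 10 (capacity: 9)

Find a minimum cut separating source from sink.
Min cut value = 7, edges: (0,1)

Min cut value: 7
Partition: S = [0], T = [1, 2, 3, 4, 5, 6, 7, 8, 9, 10]
Cut edges: (0,1)

By max-flow min-cut theorem, max flow = min cut = 7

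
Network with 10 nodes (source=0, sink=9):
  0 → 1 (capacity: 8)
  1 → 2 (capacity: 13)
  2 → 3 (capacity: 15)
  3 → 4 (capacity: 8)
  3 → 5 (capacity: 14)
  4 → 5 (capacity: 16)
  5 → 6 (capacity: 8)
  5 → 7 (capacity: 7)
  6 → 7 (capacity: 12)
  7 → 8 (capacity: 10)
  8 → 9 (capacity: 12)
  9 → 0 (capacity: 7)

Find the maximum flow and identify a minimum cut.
Max flow = 8, Min cut edges: (0,1)

Maximum flow: 8
Minimum cut: (0,1)
Partition: S = [0], T = [1, 2, 3, 4, 5, 6, 7, 8, 9]

Max-flow min-cut theorem verified: both equal 8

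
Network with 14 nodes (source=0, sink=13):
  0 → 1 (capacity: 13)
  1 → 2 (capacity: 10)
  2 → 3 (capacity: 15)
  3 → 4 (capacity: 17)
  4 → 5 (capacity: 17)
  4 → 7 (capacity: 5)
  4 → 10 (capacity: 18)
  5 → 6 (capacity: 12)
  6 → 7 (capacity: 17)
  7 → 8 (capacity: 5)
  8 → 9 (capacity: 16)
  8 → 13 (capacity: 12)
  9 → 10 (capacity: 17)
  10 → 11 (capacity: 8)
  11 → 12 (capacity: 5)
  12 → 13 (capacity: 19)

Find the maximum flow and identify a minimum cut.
Max flow = 10, Min cut edges: (7,8), (11,12)

Maximum flow: 10
Minimum cut: (7,8), (11,12)
Partition: S = [0, 1, 2, 3, 4, 5, 6, 7, 9, 10, 11], T = [8, 12, 13]

Max-flow min-cut theorem verified: both equal 10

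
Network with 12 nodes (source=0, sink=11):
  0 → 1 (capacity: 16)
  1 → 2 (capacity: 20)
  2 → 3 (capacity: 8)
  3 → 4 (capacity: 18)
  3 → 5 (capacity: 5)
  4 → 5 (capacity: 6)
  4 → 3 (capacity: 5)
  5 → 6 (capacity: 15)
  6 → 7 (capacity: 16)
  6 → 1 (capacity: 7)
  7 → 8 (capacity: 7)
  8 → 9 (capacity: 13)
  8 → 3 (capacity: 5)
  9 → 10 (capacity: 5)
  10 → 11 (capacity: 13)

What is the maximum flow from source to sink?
Maximum flow = 5

Max flow: 5

Flow assignment:
  0 → 1: 5/16
  1 → 2: 6/20
  2 → 3: 6/8
  3 → 4: 3/18
  3 → 5: 5/5
  4 → 5: 3/6
  5 → 6: 8/15
  6 → 7: 7/16
  6 → 1: 1/7
  7 → 8: 7/7
  8 → 9: 5/13
  8 → 3: 2/5
  9 → 10: 5/5
  10 → 11: 5/13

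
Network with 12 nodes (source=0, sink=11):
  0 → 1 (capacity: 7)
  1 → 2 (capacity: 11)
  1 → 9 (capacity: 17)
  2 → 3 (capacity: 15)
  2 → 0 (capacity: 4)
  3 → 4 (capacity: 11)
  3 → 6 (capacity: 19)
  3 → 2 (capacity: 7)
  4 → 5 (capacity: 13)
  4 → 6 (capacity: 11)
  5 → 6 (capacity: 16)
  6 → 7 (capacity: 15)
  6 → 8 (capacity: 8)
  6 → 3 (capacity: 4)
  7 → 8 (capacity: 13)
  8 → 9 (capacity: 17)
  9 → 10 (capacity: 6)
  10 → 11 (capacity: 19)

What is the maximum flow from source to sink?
Maximum flow = 6

Max flow: 6

Flow assignment:
  0 → 1: 6/7
  1 → 9: 6/17
  9 → 10: 6/6
  10 → 11: 6/19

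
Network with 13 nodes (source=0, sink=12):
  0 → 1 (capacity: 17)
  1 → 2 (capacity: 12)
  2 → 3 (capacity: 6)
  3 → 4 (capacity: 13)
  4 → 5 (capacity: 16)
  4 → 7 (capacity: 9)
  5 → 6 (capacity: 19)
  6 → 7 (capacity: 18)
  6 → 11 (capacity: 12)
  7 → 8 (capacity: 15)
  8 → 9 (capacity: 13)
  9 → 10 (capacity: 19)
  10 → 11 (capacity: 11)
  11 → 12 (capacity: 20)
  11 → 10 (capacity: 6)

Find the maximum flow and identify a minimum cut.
Max flow = 6, Min cut edges: (2,3)

Maximum flow: 6
Minimum cut: (2,3)
Partition: S = [0, 1, 2], T = [3, 4, 5, 6, 7, 8, 9, 10, 11, 12]

Max-flow min-cut theorem verified: both equal 6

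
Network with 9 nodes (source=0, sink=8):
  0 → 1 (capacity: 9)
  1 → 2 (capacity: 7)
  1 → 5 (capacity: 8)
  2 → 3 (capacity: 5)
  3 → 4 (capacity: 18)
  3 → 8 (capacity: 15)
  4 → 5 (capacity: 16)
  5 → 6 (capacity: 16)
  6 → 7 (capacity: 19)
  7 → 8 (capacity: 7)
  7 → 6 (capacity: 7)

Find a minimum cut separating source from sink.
Min cut value = 9, edges: (0,1)

Min cut value: 9
Partition: S = [0], T = [1, 2, 3, 4, 5, 6, 7, 8]
Cut edges: (0,1)

By max-flow min-cut theorem, max flow = min cut = 9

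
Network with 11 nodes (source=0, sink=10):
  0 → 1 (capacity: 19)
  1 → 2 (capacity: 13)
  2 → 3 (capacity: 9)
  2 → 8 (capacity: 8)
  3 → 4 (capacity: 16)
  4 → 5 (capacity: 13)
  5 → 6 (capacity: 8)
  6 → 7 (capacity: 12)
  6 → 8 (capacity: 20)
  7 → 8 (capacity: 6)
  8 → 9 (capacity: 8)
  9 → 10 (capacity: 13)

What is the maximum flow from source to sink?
Maximum flow = 8

Max flow: 8

Flow assignment:
  0 → 1: 8/19
  1 → 2: 8/13
  2 → 3: 5/9
  2 → 8: 3/8
  3 → 4: 5/16
  4 → 5: 5/13
  5 → 6: 5/8
  6 → 8: 5/20
  8 → 9: 8/8
  9 → 10: 8/13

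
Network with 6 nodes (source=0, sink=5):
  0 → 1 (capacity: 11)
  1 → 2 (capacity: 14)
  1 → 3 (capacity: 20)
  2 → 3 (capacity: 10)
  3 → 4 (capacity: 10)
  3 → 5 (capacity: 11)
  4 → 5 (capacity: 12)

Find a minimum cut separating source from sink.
Min cut value = 11, edges: (0,1)

Min cut value: 11
Partition: S = [0], T = [1, 2, 3, 4, 5]
Cut edges: (0,1)

By max-flow min-cut theorem, max flow = min cut = 11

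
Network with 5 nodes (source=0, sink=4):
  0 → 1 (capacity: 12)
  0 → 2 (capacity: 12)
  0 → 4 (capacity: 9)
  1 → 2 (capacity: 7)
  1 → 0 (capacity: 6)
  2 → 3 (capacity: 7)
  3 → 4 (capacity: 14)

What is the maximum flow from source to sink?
Maximum flow = 16

Max flow: 16

Flow assignment:
  0 → 1: 7/12
  0 → 4: 9/9
  1 → 2: 7/7
  2 → 3: 7/7
  3 → 4: 7/14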